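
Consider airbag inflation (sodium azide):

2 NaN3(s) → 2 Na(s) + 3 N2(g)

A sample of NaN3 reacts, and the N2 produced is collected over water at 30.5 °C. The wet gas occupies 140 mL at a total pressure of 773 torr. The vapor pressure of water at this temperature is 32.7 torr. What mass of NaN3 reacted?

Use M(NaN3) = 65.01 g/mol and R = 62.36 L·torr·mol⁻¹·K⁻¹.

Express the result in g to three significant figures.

P(N2) = 773 − 32.7 = 740.3 torr
n(N2) = PV/RT = (740.3 × 0.1400) / (62.36 × 303.65) = 0.005473 mol
n(NaN3) = (2/3) × 0.005473 = 0.003649 mol
m(NaN3) = 0.003649 × 65.01 = 0.2372 g

0.237 g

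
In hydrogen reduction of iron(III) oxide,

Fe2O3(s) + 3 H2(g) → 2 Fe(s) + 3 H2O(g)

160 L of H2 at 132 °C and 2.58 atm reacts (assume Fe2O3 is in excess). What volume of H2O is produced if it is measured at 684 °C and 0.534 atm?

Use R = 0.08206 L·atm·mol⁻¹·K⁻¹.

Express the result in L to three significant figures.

1830 L

n(H2) = PV/RT = (2.58 × 160) / (0.08206 × 405.15) = 12.42 mol
n(H2O) = (3/3) × 12.42 = 12.42 mol
V = nRT/P = 12.42 × 0.08206 × 957.15 / 0.534 = 1827 L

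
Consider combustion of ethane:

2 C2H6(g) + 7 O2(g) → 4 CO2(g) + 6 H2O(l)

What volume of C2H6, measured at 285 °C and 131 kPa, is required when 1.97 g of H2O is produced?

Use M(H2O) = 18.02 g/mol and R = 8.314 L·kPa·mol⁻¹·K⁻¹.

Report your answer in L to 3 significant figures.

1.29 L

n(H2O) = 1.970 / 18.02 = 0.1093 mol
n(C2H6) = (2/6) × 0.1093 = 0.03643 mol
V = nRT/P = 0.03643 × 8.314 × 558.15 / 131 = 1.290 L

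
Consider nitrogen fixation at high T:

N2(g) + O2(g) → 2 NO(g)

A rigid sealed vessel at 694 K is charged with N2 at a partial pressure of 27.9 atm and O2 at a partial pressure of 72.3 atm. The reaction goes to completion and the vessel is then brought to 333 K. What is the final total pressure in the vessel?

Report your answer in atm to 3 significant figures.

With V and T fixed, P_i ∝ n_i, so the mole ratios apply directly to partial pressures at 694 K.
P(O2) required for 27.9 atm of N2 = (1/1) × 27.9 = 27.90 atm; available 72.3 atm, so N2 is limiting.
P(O2) remaining = 72.3 − (1/1) × 27.9 = 44.40 atm
P(gaseous products) = (2)/1 × 27.9 = 55.80 atm
P_total at 694 K = 44.40 + 55.80 = 100.2 atm
Scaling to 333 K: P = 100.2 × 333/694 = 48.08 atm

48.1 atm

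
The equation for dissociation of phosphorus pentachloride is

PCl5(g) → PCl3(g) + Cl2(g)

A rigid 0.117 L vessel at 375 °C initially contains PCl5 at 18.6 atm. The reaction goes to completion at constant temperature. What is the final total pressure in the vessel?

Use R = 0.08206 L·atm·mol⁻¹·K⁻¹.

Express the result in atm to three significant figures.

37.2 atm

Since T and V are fixed, P_final/P_initial = n_final/n_initial = 2/1.
P_final = (2/1) × 18.6 = 37.20 atm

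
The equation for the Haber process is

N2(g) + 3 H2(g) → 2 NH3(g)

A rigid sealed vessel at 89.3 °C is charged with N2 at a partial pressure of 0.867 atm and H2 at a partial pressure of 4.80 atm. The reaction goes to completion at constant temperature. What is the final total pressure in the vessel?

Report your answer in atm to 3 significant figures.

With V and T fixed, P_i ∝ n_i, so the mole ratios apply directly to partial pressures at 89.3 °C.
P(H2) required for 0.867 atm of N2 = (3/1) × 0.867 = 2.601 atm; available 4.80 atm, so N2 is limiting.
P(H2) remaining = 4.80 − (3/1) × 0.867 = 2.199 atm
P(gaseous products) = (2)/1 × 0.867 = 1.734 atm
P_total at 89.3 °C = 2.199 + 1.734 = 3.933 atm

3.93 atm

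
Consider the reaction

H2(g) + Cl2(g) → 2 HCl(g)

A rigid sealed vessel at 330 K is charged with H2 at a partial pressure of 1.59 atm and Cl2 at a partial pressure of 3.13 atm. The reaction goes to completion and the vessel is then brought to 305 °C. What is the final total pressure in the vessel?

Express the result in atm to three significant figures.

With V and T fixed, P_i ∝ n_i, so the mole ratios apply directly to partial pressures at 330 K.
P(Cl2) required for 1.59 atm of H2 = (1/1) × 1.59 = 1.590 atm; available 3.13 atm, so H2 is limiting.
P(Cl2) remaining = 3.13 − (1/1) × 1.59 = 1.540 atm
P(gaseous products) = (2)/1 × 1.59 = 3.180 atm
P_total at 330 K = 1.540 + 3.180 = 4.720 atm
Scaling to 305 °C: P = 4.720 × 578.15/330 = 8.269 atm

8.27 atm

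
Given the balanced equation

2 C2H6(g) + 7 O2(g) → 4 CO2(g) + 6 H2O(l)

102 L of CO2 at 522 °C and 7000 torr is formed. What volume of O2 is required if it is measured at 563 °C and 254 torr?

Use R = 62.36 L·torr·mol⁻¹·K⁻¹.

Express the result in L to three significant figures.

n(CO2) = PV/RT = (7000 × 102) / (62.36 × 795.15) = 14.40 mol
n(O2) = (7/4) × 14.40 = 25.20 mol
V = nRT/P = 25.20 × 62.36 × 836.15 / 254 = 5173 L

5170 L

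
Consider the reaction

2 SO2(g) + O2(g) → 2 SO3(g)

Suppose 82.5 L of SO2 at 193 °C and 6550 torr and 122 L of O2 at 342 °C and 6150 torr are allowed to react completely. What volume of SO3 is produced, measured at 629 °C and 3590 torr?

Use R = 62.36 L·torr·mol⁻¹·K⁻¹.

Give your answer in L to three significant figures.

291 L

n(SO2) = PV/RT = (6550 × 82.5) / (62.36 × 466.15) = 18.59 mol
n(O2) = PV/RT = (6150 × 122) / (62.36 × 615.15) = 19.56 mol
For 18.59 mol SO2, stoichiometry requires (1/2) × 18.59 = 9.295 mol O2; 19.56 mol is available, so SO2 is limiting.
n(SO3) = (2/2) × 18.59 = 18.59 mol
V(SO3) = nRT/P = 18.59 × 62.36 × 902.15 / 3590 = 291.3 L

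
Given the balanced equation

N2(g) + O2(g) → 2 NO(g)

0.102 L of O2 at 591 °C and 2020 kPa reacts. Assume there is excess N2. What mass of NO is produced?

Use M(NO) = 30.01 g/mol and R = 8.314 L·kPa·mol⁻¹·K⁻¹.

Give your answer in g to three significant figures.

n(O2) = PV/RT = (2020 × 0.102) / (8.314 × 864.15) = 0.02868 mol
n(NO) = (2/1) × 0.02868 = 0.05736 mol
m(NO) = 0.05736 × 30.01 = 1.721 g

1.72 g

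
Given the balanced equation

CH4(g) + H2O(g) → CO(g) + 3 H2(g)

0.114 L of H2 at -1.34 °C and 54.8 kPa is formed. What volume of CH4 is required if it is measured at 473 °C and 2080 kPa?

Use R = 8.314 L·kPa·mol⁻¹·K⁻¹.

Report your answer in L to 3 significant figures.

0.00275 L

n(H2) = PV/RT = (54.8 × 0.114) / (8.314 × 271.81) = 0.002764 mol
n(CH4) = (1/3) × 0.002764 = 0.0009213 mol
V = nRT/P = 0.0009213 × 8.314 × 746.15 / 2080 = 0.002748 L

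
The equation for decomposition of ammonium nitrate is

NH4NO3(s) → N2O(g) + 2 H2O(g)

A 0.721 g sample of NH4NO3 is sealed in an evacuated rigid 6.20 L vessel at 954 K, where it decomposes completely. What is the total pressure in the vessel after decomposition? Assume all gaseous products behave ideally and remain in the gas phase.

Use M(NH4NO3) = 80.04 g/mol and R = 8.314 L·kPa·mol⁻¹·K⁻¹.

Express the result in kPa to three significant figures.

34.6 kPa

n(NH4NO3) = 0.721 / 80.04 = 0.009008 mol
n(gas produced) = (3/1) × 0.009008 = 0.02702 mol
P = nRT/V = 0.02702 × 8.314 × 954 / 6.20 = 34.57 kPa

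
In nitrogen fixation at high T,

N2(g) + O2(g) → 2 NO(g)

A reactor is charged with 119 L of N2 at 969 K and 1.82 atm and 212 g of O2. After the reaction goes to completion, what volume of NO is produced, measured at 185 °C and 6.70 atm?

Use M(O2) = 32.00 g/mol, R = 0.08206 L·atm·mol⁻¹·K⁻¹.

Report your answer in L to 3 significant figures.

30.6 L

n(N2) = PV/RT = (1.82 × 119) / (0.08206 × 969) = 2.724 mol
n(O2) = 212 / 32.00 = 6.625 mol
For 2.724 mol N2, stoichiometry requires (1/1) × 2.724 = 2.724 mol O2; 6.625 mol is available, so N2 is limiting.
n(NO) = (2/1) × 2.724 = 5.448 mol
V(NO) = nRT/P = 5.448 × 0.08206 × 458.15 / 6.70 = 30.57 L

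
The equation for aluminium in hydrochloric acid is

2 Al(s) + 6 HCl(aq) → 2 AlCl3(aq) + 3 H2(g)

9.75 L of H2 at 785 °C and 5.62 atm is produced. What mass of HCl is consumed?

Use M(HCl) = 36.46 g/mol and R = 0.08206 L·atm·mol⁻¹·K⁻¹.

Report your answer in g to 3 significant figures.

46.0 g

n(H2) = PV/RT = (5.62 × 9.75) / (0.08206 × 1058.15) = 0.6310 mol
n(HCl) = (6/3) × 0.6310 = 1.262 mol
m(HCl) = 1.262 × 36.46 = 46.01 g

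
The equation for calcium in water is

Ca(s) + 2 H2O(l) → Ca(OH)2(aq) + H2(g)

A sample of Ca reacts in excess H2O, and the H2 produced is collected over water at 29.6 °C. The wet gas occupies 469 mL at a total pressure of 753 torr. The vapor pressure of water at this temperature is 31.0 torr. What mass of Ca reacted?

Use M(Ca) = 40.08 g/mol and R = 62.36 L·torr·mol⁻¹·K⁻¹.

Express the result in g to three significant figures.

P(H2) = 753 − 31.0 = 722.0 torr
n(H2) = PV/RT = (722.0 × 0.4690) / (62.36 × 302.75) = 0.01794 mol
n(Ca) = (1/1) × 0.01794 = 0.01794 mol
m(Ca) = 0.01794 × 40.08 = 0.7190 g

0.719 g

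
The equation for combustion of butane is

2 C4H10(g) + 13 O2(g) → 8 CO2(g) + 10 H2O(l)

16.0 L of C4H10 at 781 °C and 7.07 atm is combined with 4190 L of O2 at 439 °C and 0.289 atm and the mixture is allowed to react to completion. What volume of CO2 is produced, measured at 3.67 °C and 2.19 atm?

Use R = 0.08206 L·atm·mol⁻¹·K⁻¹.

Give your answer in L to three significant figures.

54.3 L

n(C4H10) = PV/RT = (7.07 × 16.0) / (0.08206 × 1054.15) = 1.308 mol
n(O2) = PV/RT = (0.289 × 4190) / (0.08206 × 712.15) = 20.72 mol
For 1.308 mol C4H10, stoichiometry requires (13/2) × 1.308 = 8.502 mol O2; 20.72 mol is available, so C4H10 is limiting.
n(CO2) = (8/2) × 1.308 = 5.232 mol
V(CO2) = nRT/P = 5.232 × 0.08206 × 276.82 / 2.19 = 54.27 L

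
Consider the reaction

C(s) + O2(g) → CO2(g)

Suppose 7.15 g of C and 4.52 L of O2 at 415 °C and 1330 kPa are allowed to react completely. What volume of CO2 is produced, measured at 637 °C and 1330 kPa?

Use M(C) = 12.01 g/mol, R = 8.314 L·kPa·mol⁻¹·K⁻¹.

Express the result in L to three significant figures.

n(C) = 7.15 / 12.01 = 0.5953 mol
n(O2) = PV/RT = (1330 × 4.52) / (8.314 × 688.15) = 1.051 mol
For 0.5953 mol C, stoichiometry requires (1/1) × 0.5953 = 0.5953 mol O2; 1.051 mol is available, so C is limiting.
n(CO2) = (1/1) × 0.5953 = 0.5953 mol
V(CO2) = nRT/P = 0.5953 × 8.314 × 910.15 / 1330 = 3.387 L

3.39 L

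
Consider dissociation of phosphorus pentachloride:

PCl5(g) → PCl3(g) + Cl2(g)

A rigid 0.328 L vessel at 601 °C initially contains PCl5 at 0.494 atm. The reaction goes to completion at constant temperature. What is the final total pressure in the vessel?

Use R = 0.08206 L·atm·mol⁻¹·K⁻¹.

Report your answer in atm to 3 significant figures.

Since T and V are fixed, P_final/P_initial = n_final/n_initial = 2/1.
P_final = (2/1) × 0.494 = 0.9880 atm

0.988 atm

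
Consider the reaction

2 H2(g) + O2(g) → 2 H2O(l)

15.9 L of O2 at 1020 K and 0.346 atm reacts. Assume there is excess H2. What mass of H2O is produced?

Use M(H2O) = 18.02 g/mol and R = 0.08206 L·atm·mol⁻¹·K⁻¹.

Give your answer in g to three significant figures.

n(O2) = PV/RT = (0.346 × 15.9) / (0.08206 × 1020) = 0.06573 mol
n(H2O) = (2/1) × 0.06573 = 0.1315 mol
m(H2O) = 0.1315 × 18.02 = 2.370 g

2.37 g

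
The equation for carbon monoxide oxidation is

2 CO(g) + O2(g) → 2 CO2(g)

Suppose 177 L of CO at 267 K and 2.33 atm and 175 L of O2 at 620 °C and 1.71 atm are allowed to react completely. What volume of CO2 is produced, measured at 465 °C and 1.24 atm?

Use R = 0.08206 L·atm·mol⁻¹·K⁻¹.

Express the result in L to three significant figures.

n(CO) = PV/RT = (2.33 × 177) / (0.08206 × 267) = 18.82 mol
n(O2) = PV/RT = (1.71 × 175) / (0.08206 × 893.15) = 4.083 mol
For 18.82 mol CO, stoichiometry requires (1/2) × 18.82 = 9.410 mol O2; 4.083 mol is available, so O2 is limiting.
n(CO2) = (2/1) × 4.083 = 8.166 mol
V(CO2) = nRT/P = 8.166 × 0.08206 × 738.15 / 1.24 = 398.9 L

399 L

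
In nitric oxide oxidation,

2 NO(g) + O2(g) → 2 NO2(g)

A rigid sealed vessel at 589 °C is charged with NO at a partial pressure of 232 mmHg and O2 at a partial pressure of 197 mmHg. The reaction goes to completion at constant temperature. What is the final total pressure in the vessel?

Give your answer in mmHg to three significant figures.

Because the vessel is rigid and T is held at 589 °C, work the stoichiometry in partial pressures (P_i = n_iRT/V).
P(O2) required for 232 mmHg of NO = (1/2) × 232 = 116.0 mmHg; available 197 mmHg, so NO is limiting.
P(O2) remaining = 197 − (1/2) × 232 = 81.00 mmHg
P(gaseous products) = (2)/2 × 232 = 232.0 mmHg
P_total at 589 °C = 81.00 + 232.0 = 313.0 mmHg

313 mmHg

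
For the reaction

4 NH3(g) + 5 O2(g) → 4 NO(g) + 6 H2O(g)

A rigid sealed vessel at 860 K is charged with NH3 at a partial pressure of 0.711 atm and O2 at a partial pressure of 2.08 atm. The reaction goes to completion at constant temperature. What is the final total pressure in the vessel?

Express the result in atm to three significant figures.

With V and T fixed, P_i ∝ n_i, so the mole ratios apply directly to partial pressures at 860 K.
P(O2) required for 0.711 atm of NH3 = (5/4) × 0.711 = 0.8887 atm; available 2.08 atm, so NH3 is limiting.
P(O2) remaining = 2.08 − (5/4) × 0.711 = 1.191 atm
P(gaseous products) = (4+6)/4 × 0.711 = 1.777 atm
P_total at 860 K = 1.191 + 1.777 = 2.968 atm

2.97 atm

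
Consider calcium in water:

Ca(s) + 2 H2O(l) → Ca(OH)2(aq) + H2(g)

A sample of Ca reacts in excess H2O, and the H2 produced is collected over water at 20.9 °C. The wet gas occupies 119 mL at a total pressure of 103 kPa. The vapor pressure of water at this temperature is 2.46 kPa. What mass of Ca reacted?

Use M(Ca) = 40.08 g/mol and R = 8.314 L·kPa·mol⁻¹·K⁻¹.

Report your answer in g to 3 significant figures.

0.196 g

P(H2) = 103 − 2.46 = 100.5 kPa
n(H2) = PV/RT = (100.5 × 0.1190) / (8.314 × 294.05) = 0.004892 mol
n(Ca) = (1/1) × 0.004892 = 0.004892 mol
m(Ca) = 0.004892 × 40.08 = 0.1961 g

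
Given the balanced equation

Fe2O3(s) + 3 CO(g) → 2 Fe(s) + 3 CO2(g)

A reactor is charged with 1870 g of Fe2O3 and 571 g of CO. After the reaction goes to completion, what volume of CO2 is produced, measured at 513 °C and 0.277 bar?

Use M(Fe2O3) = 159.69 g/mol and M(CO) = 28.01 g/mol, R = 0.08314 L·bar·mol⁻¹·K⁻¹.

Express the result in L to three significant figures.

4810 L

n(Fe2O3) = 1870 / 159.69 = 11.71 mol
n(CO) = 571 / 28.01 = 20.39 mol
For 11.71 mol Fe2O3, stoichiometry requires (3/1) × 11.71 = 35.13 mol CO; 20.39 mol is available, so CO is limiting.
n(CO2) = (3/3) × 20.39 = 20.39 mol
V(CO2) = nRT/P = 20.39 × 0.08314 × 786.15 / 0.277 = 4811 L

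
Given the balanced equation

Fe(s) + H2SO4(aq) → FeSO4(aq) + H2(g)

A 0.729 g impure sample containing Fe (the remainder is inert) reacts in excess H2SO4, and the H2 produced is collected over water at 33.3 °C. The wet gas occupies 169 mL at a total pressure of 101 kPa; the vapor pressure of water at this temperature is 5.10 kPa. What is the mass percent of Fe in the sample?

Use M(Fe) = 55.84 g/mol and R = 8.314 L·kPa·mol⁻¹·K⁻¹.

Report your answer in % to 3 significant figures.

P(H2) = 101 − 5.10 = 95.90 kPa
n(H2) = PV/RT = (95.90 × 0.1690) / (8.314 × 306.45) = 0.006361 mol
n(Fe) = (1/1) × 0.006361 = 0.006361 mol
m(Fe) = 0.006361 × 55.84 = 0.3552 g
%Fe = 0.3552 / 0.729 × 100 = 48.72%

48.7 %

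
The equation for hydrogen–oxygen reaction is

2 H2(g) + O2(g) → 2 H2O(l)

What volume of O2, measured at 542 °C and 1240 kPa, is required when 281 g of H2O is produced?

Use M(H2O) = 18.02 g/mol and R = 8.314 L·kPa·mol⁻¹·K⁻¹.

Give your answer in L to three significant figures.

n(H2O) = 281.0 / 18.02 = 15.59 mol
n(O2) = (1/2) × 15.59 = 7.795 mol
V = nRT/P = 7.795 × 8.314 × 815.15 / 1240 = 42.60 L

42.6 L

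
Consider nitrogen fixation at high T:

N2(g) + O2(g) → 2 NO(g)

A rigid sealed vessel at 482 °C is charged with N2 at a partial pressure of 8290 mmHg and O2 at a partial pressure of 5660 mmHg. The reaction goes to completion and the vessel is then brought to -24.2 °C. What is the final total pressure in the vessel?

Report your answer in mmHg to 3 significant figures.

Because the vessel is rigid and T is held at 482 °C, work the stoichiometry in partial pressures (P_i = n_iRT/V).
P(O2) required for 8290 mmHg of N2 = (1/1) × 8290 = 8290 mmHg; available 5660 mmHg, so O2 is limiting.
P(N2) remaining = 8290 − (1/1) × 5660 = 2630 mmHg
P(gaseous products) = (2)/1 × 5660 = 11320 mmHg
P_total at 482 °C = 2630 + 11320 = 13950 mmHg
Scaling to -24.2 °C: P = 13950 × 248.95/755.15 = 4599 mmHg

4600 mmHg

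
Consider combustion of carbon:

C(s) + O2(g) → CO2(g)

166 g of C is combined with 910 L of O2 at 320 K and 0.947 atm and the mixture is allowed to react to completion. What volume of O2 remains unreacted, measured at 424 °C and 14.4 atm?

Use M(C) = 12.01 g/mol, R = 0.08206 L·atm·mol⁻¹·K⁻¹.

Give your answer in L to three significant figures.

n(C) = 166 / 12.01 = 13.82 mol
n(O2) = PV/RT = (0.947 × 910) / (0.08206 × 320) = 32.82 mol
For 13.82 mol C, stoichiometry requires (1/1) × 13.82 = 13.82 mol O2; 32.82 mol is available, so C is limiting.
n(O2) consumed = (1/1) × 13.82 = 13.82 mol; remaining = 32.82 − 13.82 = 19.00 mol
V(O2) = nRT/P = 19.00 × 0.08206 × 697.15 / 14.4 = 75.48 L

75.5 L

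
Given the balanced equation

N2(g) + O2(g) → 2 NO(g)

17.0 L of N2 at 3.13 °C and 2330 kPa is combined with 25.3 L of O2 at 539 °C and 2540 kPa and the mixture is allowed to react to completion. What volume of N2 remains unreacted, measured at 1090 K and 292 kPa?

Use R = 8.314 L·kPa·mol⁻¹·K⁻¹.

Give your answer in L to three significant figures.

n(N2) = PV/RT = (2330 × 17.0) / (8.314 × 276.28) = 17.24 mol
n(O2) = PV/RT = (2540 × 25.3) / (8.314 × 812.15) = 9.517 mol
For 17.24 mol N2, stoichiometry requires (1/1) × 17.24 = 17.24 mol O2; 9.517 mol is available, so O2 is limiting.
n(N2) consumed = (1/1) × 9.517 = 9.517 mol; remaining = 17.24 − 9.517 = 7.723 mol
V(N2) = nRT/P = 7.723 × 8.314 × 1090 / 292 = 239.7 L

240 L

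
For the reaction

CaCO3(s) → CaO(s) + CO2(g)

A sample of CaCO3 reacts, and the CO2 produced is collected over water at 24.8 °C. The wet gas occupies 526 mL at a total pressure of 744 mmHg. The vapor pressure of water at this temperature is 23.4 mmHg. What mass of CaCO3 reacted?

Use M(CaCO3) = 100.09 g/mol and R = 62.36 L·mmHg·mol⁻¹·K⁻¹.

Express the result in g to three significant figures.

P(CO2) = 744 − 23.4 = 720.6 mmHg
n(CO2) = PV/RT = (720.6 × 0.5260) / (62.36 × 297.95) = 0.02040 mol
n(CaCO3) = (1/1) × 0.02040 = 0.02040 mol
m(CaCO3) = 0.02040 × 100.09 = 2.042 g

2.04 g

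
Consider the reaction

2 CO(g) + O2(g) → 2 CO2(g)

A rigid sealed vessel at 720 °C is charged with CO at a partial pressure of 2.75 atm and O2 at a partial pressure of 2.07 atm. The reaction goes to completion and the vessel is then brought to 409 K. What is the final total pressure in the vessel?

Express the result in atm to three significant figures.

1.42 atm

With V and T fixed, P_i ∝ n_i, so the mole ratios apply directly to partial pressures at 720 °C.
P(O2) required for 2.75 atm of CO = (1/2) × 2.75 = 1.375 atm; available 2.07 atm, so CO is limiting.
P(O2) remaining = 2.07 − (1/2) × 2.75 = 0.6950 atm
P(gaseous products) = (2)/2 × 2.75 = 2.750 atm
P_total at 720 °C = 0.6950 + 2.750 = 3.445 atm
Scaling to 409 K: P = 3.445 × 409/993.15 = 1.419 atm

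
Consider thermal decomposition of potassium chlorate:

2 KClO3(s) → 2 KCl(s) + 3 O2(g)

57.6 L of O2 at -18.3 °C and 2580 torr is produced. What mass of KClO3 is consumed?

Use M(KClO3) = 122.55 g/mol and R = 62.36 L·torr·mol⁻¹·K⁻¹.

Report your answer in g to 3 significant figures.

n(O2) = PV/RT = (2580 × 57.6) / (62.36 × 254.85) = 9.351 mol
n(KClO3) = (2/3) × 9.351 = 6.234 mol
m(KClO3) = 6.234 × 122.55 = 764.0 g

764 g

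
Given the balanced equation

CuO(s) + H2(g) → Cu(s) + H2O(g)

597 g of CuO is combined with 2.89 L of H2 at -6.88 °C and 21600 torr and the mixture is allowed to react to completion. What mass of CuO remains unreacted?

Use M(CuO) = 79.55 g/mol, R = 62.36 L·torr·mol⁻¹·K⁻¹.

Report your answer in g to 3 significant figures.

298 g

n(CuO) = 597 / 79.55 = 7.505 mol
n(H2) = PV/RT = (21600 × 2.89) / (62.36 × 266.27) = 3.759 mol
For 7.505 mol CuO, stoichiometry requires (1/1) × 7.505 = 7.505 mol H2; 3.759 mol is available, so H2 is limiting.
n(CuO) consumed = (1/1) × 3.759 = 3.759 mol; remaining = 7.505 − 3.759 = 3.746 mol
m(CuO) = 3.746 × 79.55 = 298.0 g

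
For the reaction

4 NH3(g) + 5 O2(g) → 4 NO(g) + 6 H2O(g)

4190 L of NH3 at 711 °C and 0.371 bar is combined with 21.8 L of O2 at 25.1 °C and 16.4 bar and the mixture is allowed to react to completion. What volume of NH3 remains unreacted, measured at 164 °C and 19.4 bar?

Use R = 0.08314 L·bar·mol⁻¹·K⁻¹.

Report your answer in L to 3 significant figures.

14.0 L

n(NH3) = PV/RT = (0.371 × 4190) / (0.08314 × 984.15) = 19.00 mol
n(O2) = PV/RT = (16.4 × 21.8) / (0.08314 × 298.25) = 14.42 mol
For 19.00 mol NH3, stoichiometry requires (5/4) × 19.00 = 23.75 mol O2; 14.42 mol is available, so O2 is limiting.
n(NH3) consumed = (4/5) × 14.42 = 11.54 mol; remaining = 19.00 − 11.54 = 7.460 mol
V(NH3) = nRT/P = 7.460 × 0.08314 × 437.15 / 19.4 = 13.98 L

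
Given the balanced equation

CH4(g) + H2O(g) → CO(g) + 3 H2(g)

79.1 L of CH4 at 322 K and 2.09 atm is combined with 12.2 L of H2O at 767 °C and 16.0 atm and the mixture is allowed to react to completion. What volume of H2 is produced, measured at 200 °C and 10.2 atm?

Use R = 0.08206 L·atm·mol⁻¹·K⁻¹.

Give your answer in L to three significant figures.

26.1 L

n(CH4) = PV/RT = (2.09 × 79.1) / (0.08206 × 322) = 6.257 mol
n(H2O) = PV/RT = (16.0 × 12.2) / (0.08206 × 1040.15) = 2.287 mol
For 6.257 mol CH4, stoichiometry requires (1/1) × 6.257 = 6.257 mol H2O; 2.287 mol is available, so H2O is limiting.
n(H2) = (3/1) × 2.287 = 6.861 mol
V(H2) = nRT/P = 6.861 × 0.08206 × 473.15 / 10.2 = 26.12 L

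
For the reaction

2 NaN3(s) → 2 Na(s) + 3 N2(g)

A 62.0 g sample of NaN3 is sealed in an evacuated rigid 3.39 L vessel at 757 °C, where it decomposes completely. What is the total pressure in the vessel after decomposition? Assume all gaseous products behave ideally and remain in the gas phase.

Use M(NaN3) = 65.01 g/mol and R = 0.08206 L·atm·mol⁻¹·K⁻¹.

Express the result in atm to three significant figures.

35.7 atm

n(NaN3) = 62.0 / 65.01 = 0.9537 mol
n(gas produced) = (3/2) × 0.9537 = 1.431 mol
P = nRT/V = 1.431 × 0.08206 × 1030.15 / 3.39 = 35.68 atm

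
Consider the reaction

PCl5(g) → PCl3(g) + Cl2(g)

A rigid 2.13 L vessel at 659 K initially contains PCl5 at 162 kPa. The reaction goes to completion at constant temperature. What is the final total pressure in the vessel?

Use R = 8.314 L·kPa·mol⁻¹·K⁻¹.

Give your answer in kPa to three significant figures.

At constant T and V, P ∝ n(gas): 1 mol gas → 2 mol gas.
P_final = (2/1) × 162 = 324.0 kPa

324 kPa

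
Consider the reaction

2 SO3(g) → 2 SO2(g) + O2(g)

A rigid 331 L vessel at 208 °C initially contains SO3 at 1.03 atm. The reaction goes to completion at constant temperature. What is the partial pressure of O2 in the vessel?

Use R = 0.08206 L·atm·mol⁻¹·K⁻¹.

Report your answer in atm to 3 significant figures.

0.515 atm

n(SO3)₀ = PV/RT = (1.03 × 331) / (0.08206 × 481.15) = 8.635 mol
n(O2) = (1/2) × 8.635 = 4.317 mol
P(O2) = nRT/V = 4.317 × 0.08206 × 481.15 / 331 = 0.5150 atm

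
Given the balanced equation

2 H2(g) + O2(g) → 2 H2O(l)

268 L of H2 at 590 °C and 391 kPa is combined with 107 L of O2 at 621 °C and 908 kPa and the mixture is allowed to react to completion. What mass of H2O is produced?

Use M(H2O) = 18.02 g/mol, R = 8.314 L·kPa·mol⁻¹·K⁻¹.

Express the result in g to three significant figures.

n(H2) = PV/RT = (391 × 268) / (8.314 × 863.15) = 14.60 mol
n(O2) = PV/RT = (908 × 107) / (8.314 × 894.15) = 13.07 mol
For 14.60 mol H2, stoichiometry requires (1/2) × 14.60 = 7.300 mol O2; 13.07 mol is available, so H2 is limiting.
n(H2O) = (2/2) × 14.60 = 14.60 mol
m(H2O) = 14.60 × 18.02 = 263.1 g

263 g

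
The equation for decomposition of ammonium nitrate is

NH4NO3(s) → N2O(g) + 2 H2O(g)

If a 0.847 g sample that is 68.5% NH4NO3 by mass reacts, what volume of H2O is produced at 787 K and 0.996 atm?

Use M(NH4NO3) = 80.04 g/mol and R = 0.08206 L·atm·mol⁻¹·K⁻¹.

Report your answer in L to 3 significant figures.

mass of NH4NO3 = 0.847 × 68.5/100 = 0.5802 g
n(NH4NO3) = 0.5802 / 80.04 = 0.007249 mol
n(H2O) = (2/1) × 0.007249 = 0.01450 mol
V = nRT/P = 0.01450 × 0.08206 × 787 / 0.996 = 0.9402 L

0.940 L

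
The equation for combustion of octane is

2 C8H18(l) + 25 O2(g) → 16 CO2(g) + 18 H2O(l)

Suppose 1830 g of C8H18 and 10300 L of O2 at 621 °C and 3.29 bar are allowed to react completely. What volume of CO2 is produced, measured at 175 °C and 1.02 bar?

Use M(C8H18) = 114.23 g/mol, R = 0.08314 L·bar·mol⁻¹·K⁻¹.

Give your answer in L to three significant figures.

n(C8H18) = 1830 / 114.23 = 16.02 mol
n(O2) = PV/RT = (3.29 × 10300) / (0.08314 × 894.15) = 455.8 mol
For 16.02 mol C8H18, stoichiometry requires (25/2) × 16.02 = 200.2 mol O2; 455.8 mol is available, so C8H18 is limiting.
n(CO2) = (16/2) × 16.02 = 128.2 mol
V(CO2) = nRT/P = 128.2 × 0.08314 × 448.15 / 1.02 = 4683 L

4680 L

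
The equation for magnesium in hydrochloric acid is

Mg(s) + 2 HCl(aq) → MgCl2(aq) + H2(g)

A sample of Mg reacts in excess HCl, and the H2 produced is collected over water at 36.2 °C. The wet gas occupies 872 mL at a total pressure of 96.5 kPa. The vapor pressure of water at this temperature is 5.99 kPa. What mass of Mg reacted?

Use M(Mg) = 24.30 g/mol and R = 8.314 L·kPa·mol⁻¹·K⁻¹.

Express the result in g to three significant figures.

0.746 g

P(H2) = 96.5 − 5.99 = 90.51 kPa
n(H2) = PV/RT = (90.51 × 0.8720) / (8.314 × 309.35) = 0.03069 mol
n(Mg) = (1/1) × 0.03069 = 0.03069 mol
m(Mg) = 0.03069 × 24.30 = 0.7458 g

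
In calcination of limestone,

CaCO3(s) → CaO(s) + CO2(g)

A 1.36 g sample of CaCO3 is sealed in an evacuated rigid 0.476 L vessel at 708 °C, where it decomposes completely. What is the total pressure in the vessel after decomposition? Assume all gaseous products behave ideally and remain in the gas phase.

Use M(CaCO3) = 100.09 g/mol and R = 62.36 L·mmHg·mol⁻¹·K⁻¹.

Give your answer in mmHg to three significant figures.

n(CaCO3) = 1.36 / 100.09 = 0.01359 mol
n(gas produced) = (1/1) × 0.01359 = 0.01359 mol
P = nRT/V = 0.01359 × 62.36 × 981.15 / 0.476 = 1747 mmHg

1750 mmHg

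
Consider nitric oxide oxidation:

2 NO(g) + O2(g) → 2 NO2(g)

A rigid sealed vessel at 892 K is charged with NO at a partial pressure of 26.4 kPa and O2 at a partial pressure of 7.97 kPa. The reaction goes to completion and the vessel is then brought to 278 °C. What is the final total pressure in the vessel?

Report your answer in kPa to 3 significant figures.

16.3 kPa

Because the vessel is rigid and T is held at 892 K, work the stoichiometry in partial pressures (P_i = n_iRT/V).
P(O2) required for 26.4 kPa of NO = (1/2) × 26.4 = 13.20 kPa; available 7.97 kPa, so O2 is limiting.
P(NO) remaining = 26.4 − (2/1) × 7.97 = 10.46 kPa
P(gaseous products) = (2)/1 × 7.97 = 15.94 kPa
P_total at 892 K = 10.46 + 15.94 = 26.40 kPa
Scaling to 278 °C: P = 26.40 × 551.15/892 = 16.31 kPa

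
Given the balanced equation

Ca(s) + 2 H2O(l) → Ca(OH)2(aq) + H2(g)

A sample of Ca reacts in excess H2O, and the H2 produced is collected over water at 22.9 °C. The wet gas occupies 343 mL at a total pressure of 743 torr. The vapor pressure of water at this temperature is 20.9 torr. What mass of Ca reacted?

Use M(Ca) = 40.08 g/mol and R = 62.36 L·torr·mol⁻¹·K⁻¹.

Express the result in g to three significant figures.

0.538 g

P(H2) = 743 − 20.9 = 722.1 torr
n(H2) = PV/RT = (722.1 × 0.3430) / (62.36 × 296.05) = 0.01342 mol
n(Ca) = (1/1) × 0.01342 = 0.01342 mol
m(Ca) = 0.01342 × 40.08 = 0.5379 g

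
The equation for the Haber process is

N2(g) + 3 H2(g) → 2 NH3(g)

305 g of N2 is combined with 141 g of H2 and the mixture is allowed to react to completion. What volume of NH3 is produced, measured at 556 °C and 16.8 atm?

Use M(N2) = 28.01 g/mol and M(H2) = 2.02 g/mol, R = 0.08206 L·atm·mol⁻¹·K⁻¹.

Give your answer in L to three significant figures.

n(N2) = 305 / 28.01 = 10.89 mol
n(H2) = 141 / 2.02 = 69.80 mol
For 10.89 mol N2, stoichiometry requires (3/1) × 10.89 = 32.67 mol H2; 69.80 mol is available, so N2 is limiting.
n(NH3) = (2/1) × 10.89 = 21.78 mol
V(NH3) = nRT/P = 21.78 × 0.08206 × 829.15 / 16.8 = 88.21 L

88.2 L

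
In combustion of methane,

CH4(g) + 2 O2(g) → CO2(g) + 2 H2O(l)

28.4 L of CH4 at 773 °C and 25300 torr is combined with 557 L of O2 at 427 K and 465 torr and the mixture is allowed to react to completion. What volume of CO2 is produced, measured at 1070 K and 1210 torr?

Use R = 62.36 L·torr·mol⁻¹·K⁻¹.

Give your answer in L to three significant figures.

n(CH4) = PV/RT = (25300 × 28.4) / (62.36 × 1046.15) = 11.01 mol
n(O2) = PV/RT = (465 × 557) / (62.36 × 427) = 9.727 mol
For 11.01 mol CH4, stoichiometry requires (2/1) × 11.01 = 22.02 mol O2; 9.727 mol is available, so O2 is limiting.
n(CO2) = (1/2) × 9.727 = 4.864 mol
V(CO2) = nRT/P = 4.864 × 62.36 × 1070 / 1210 = 268.2 L

268 L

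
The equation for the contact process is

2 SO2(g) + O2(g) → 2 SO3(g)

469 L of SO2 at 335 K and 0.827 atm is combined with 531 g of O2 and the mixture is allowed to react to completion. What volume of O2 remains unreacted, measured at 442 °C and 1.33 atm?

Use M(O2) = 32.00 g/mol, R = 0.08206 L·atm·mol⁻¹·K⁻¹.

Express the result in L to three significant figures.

n(SO2) = PV/RT = (0.827 × 469) / (0.08206 × 335) = 14.11 mol
n(O2) = 531 / 32.00 = 16.59 mol
For 14.11 mol SO2, stoichiometry requires (1/2) × 14.11 = 7.055 mol O2; 16.59 mol is available, so SO2 is limiting.
n(O2) consumed = (1/2) × 14.11 = 7.055 mol; remaining = 16.59 − 7.055 = 9.535 mol
V(O2) = nRT/P = 9.535 × 0.08206 × 715.15 / 1.33 = 420.7 L

421 L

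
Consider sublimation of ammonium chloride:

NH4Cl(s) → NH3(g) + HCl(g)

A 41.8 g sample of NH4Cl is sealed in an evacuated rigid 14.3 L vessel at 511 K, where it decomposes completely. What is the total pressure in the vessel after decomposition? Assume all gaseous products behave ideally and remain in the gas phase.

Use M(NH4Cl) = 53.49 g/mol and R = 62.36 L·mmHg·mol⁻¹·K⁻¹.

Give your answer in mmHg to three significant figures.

n(NH4Cl) = 41.8 / 53.49 = 0.7815 mol
n(gas produced) = (2/1) × 0.7815 = 1.563 mol
P = nRT/V = 1.563 × 62.36 × 511 / 14.3 = 3483 mmHg

3480 mmHg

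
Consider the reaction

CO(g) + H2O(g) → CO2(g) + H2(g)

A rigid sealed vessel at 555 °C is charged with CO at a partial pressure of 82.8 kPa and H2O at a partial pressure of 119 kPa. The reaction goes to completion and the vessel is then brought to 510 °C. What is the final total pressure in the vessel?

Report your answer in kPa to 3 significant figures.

191 kPa

With V and T fixed, P_i ∝ n_i, so the mole ratios apply directly to partial pressures at 555 °C.
P(H2O) required for 82.8 kPa of CO = (1/1) × 82.8 = 82.80 kPa; available 119 kPa, so CO is limiting.
P(H2O) remaining = 119 − (1/1) × 82.8 = 36.20 kPa
P(gaseous products) = (1+1)/1 × 82.8 = 165.6 kPa
P_total at 555 °C = 36.20 + 165.6 = 201.8 kPa
Scaling to 510 °C: P = 201.8 × 783.15/828.15 = 190.8 kPa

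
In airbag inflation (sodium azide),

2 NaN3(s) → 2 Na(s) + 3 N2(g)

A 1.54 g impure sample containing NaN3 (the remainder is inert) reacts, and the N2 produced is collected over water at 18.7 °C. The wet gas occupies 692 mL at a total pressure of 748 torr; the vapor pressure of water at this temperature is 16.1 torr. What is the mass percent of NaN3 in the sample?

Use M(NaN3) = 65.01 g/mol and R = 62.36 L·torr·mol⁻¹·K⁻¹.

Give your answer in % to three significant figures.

P(N2) = 748 − 16.1 = 731.9 torr
n(N2) = PV/RT = (731.9 × 0.6920) / (62.36 × 291.85) = 0.02783 mol
n(NaN3) = (2/3) × 0.02783 = 0.01855 mol
m(NaN3) = 0.01855 × 65.01 = 1.206 g
%NaN3 = 1.206 / 1.54 × 100 = 78.31%

78.3 %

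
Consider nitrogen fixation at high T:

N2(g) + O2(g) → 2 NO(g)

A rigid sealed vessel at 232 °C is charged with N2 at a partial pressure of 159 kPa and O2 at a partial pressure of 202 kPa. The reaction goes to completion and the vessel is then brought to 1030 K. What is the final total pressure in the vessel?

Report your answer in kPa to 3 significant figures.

736 kPa

With V and T fixed, P_i ∝ n_i, so the mole ratios apply directly to partial pressures at 232 °C.
P(O2) required for 159 kPa of N2 = (1/1) × 159 = 159.0 kPa; available 202 kPa, so N2 is limiting.
P(O2) remaining = 202 − (1/1) × 159 = 43.00 kPa
P(gaseous products) = (2)/1 × 159 = 318.0 kPa
P_total at 232 °C = 43.00 + 318.0 = 361.0 kPa
Scaling to 1030 K: P = 361.0 × 1030/505.15 = 736.1 kPa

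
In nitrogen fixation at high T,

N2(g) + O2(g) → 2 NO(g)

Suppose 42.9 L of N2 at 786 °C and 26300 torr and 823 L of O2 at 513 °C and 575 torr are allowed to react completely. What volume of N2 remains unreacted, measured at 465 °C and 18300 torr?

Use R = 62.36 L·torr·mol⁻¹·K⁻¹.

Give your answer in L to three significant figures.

n(N2) = PV/RT = (26300 × 42.9) / (62.36 × 1059.15) = 17.08 mol
n(O2) = PV/RT = (575 × 823) / (62.36 × 786.15) = 9.653 mol
For 17.08 mol N2, stoichiometry requires (1/1) × 17.08 = 17.08 mol O2; 9.653 mol is available, so O2 is limiting.
n(N2) consumed = (1/1) × 9.653 = 9.653 mol; remaining = 17.08 − 9.653 = 7.427 mol
V(N2) = nRT/P = 7.427 × 62.36 × 738.15 / 18300 = 18.68 L

18.7 L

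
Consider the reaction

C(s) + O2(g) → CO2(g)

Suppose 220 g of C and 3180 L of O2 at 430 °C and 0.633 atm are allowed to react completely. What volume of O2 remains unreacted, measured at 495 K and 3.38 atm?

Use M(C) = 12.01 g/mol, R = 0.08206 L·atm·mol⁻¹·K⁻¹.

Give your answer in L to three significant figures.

n(C) = 220 / 12.01 = 18.32 mol
n(O2) = PV/RT = (0.633 × 3180) / (0.08206 × 703.15) = 34.89 mol
For 18.32 mol C, stoichiometry requires (1/1) × 18.32 = 18.32 mol O2; 34.89 mol is available, so C is limiting.
n(O2) consumed = (1/1) × 18.32 = 18.32 mol; remaining = 34.89 − 18.32 = 16.57 mol
V(O2) = nRT/P = 16.57 × 0.08206 × 495 / 3.38 = 199.1 L

199 L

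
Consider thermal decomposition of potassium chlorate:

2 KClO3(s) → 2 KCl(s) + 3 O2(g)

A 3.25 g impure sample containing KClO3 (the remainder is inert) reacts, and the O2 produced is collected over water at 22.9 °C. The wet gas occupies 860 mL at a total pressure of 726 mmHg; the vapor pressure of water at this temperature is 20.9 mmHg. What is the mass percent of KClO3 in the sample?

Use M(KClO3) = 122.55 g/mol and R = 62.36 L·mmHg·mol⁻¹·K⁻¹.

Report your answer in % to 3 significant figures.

82.6 %

P(O2) = 726 − 20.9 = 705.1 mmHg
n(O2) = PV/RT = (705.1 × 0.8600) / (62.36 × 296.05) = 0.03285 mol
n(KClO3) = (2/3) × 0.03285 = 0.02190 mol
m(KClO3) = 0.02190 × 122.55 = 2.684 g
%KClO3 = 2.684 / 3.25 × 100 = 82.58%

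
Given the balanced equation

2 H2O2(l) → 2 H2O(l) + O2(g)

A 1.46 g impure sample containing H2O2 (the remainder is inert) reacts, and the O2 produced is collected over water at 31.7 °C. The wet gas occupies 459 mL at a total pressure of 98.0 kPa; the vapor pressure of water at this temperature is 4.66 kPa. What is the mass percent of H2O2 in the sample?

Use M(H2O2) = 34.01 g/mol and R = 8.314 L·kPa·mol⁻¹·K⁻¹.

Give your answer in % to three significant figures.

78.8 %

P(O2) = 98.0 − 4.66 = 93.34 kPa
n(O2) = PV/RT = (93.34 × 0.4590) / (8.314 × 304.85) = 0.01690 mol
n(H2O2) = (2/1) × 0.01690 = 0.03380 mol
m(H2O2) = 0.03380 × 34.01 = 1.150 g
%H2O2 = 1.150 / 1.46 × 100 = 78.77%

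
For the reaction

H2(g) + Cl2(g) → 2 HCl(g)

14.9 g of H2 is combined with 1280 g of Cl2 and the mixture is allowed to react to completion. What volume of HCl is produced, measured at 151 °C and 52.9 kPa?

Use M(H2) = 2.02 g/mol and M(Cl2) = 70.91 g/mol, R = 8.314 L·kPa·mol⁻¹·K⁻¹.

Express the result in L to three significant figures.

983 L

n(H2) = 14.9 / 2.02 = 7.376 mol
n(Cl2) = 1280 / 70.91 = 18.05 mol
For 7.376 mol H2, stoichiometry requires (1/1) × 7.376 = 7.376 mol Cl2; 18.05 mol is available, so H2 is limiting.
n(HCl) = (2/1) × 7.376 = 14.75 mol
V(HCl) = nRT/P = 14.75 × 8.314 × 424.15 / 52.9 = 983.3 L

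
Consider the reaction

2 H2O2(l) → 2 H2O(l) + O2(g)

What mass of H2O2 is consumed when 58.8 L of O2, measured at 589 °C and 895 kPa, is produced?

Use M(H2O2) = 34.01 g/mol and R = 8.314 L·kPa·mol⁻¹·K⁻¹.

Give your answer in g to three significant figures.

n(O2) = PV/RT = (895 × 58.8) / (8.314 × 862.15) = 7.342 mol
n(H2O2) = (2/1) × 7.342 = 14.68 mol
m(H2O2) = 14.68 × 34.01 = 499.3 g

499 g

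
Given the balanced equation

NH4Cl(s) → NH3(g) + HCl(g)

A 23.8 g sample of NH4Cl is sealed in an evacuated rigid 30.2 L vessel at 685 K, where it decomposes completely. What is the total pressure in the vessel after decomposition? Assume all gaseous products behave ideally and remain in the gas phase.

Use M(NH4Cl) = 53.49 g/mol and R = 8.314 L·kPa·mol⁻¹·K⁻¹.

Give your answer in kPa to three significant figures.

n(NH4Cl) = 23.8 / 53.49 = 0.4449 mol
n(gas produced) = (2/1) × 0.4449 = 0.8898 mol
P = nRT/V = 0.8898 × 8.314 × 685 / 30.2 = 167.8 kPa

168 kPa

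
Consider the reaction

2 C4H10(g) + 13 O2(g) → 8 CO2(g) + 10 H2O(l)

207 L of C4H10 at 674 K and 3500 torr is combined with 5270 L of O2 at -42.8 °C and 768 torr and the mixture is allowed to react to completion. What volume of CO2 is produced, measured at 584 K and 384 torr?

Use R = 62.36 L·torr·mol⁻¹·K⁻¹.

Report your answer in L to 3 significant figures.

n(C4H10) = PV/RT = (3500 × 207) / (62.36 × 674) = 17.24 mol
n(O2) = PV/RT = (768 × 5270) / (62.36 × 230.35) = 281.8 mol
For 17.24 mol C4H10, stoichiometry requires (13/2) × 17.24 = 112.1 mol O2; 281.8 mol is available, so C4H10 is limiting.
n(CO2) = (8/2) × 17.24 = 68.96 mol
V(CO2) = nRT/P = 68.96 × 62.36 × 584 / 384 = 6540 L

6540 L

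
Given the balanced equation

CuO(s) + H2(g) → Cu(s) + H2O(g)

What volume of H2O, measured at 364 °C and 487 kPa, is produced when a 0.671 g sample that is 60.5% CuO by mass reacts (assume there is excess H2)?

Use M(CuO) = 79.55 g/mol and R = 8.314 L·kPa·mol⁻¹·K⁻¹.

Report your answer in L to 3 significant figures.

0.0555 L

mass of CuO = 0.671 × 60.5/100 = 0.4060 g
n(CuO) = 0.4060 / 79.55 = 0.005104 mol
n(H2O) = (1/1) × 0.005104 = 0.005104 mol
V = nRT/P = 0.005104 × 8.314 × 637.15 / 487 = 0.05552 L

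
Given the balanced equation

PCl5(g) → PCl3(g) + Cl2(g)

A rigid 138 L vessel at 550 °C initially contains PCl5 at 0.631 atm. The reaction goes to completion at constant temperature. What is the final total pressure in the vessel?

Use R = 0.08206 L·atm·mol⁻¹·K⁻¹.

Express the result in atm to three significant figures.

Since T and V are fixed, P_final/P_initial = n_final/n_initial = 2/1.
P_final = (2/1) × 0.631 = 1.262 atm

1.26 atm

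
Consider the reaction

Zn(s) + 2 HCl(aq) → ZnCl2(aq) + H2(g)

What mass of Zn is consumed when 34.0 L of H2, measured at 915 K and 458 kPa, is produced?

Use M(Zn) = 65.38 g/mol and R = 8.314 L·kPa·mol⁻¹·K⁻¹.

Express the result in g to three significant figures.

134 g

n(H2) = PV/RT = (458 × 34.0) / (8.314 × 915) = 2.047 mol
n(Zn) = (1/1) × 2.047 = 2.047 mol
m(Zn) = 2.047 × 65.38 = 133.8 g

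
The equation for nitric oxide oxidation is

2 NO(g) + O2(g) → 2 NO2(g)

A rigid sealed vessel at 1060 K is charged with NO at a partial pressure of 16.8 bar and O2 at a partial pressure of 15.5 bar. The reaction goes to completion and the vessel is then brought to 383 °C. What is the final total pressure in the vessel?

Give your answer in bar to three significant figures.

With V and T fixed, P_i ∝ n_i, so the mole ratios apply directly to partial pressures at 1060 K.
P(O2) required for 16.8 bar of NO = (1/2) × 16.8 = 8.400 bar; available 15.5 bar, so NO is limiting.
P(O2) remaining = 15.5 − (1/2) × 16.8 = 7.100 bar
P(gaseous products) = (2)/2 × 16.8 = 16.80 bar
P_total at 1060 K = 7.100 + 16.80 = 23.90 bar
Scaling to 383 °C: P = 23.90 × 656.15/1060 = 14.79 bar

14.8 bar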